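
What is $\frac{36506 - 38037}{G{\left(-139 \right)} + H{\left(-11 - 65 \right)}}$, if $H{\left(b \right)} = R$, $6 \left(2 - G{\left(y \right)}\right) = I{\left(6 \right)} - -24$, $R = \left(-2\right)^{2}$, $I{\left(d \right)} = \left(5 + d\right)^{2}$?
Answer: $\frac{9186}{109} \approx 84.275$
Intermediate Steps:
$R = 4$
$G{\left(y \right)} = - \frac{133}{6}$ ($G{\left(y \right)} = 2 - \frac{\left(5 + 6\right)^{2} - -24}{6} = 2 - \frac{11^{2} + 24}{6} = 2 - \frac{121 + 24}{6} = 2 - \frac{145}{6} = - \frac{133}{6}$)
$H{\left(b \right)} = 4$
$\frac{36506 - 38037}{G{\left(-139 \right)} + H{\left(-11 - 65 \right)}} = \frac{36506 - 38037}{- \frac{133}{6} + 4} = - \frac{1531}{- \frac{109}{6}} = \left(-1531\right) \left(- \frac{6}{109}\right) = \frac{9186}{109}$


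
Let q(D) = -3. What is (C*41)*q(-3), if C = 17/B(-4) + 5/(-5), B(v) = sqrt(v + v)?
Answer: 123 + 2091*I*sqrt(2)/4 ≈ 123.0 + 739.28*I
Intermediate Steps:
B(v) = sqrt(2)*sqrt(v) (B(v) = sqrt(2*v) = sqrt(2)*sqrt(v))
C = -1 - 17*I*sqrt(2)/4 (C = 17/((sqrt(2)*sqrt(-4))) + 5/(-5) = 17/((sqrt(2)*(2*I))) + 5*(-1/5) = 17/((2*I*sqrt(2))) - 1 = 17*(-I*sqrt(2)/4) - 1 = -17*I*sqrt(2)/4 - 1 = -1 - 17*I*sqrt(2)/4 ≈ -1.0 - 6.0104*I)
(C*41)*q(-3) = ((-1 - 17*I*sqrt(2)/4)*41)*(-3) = (-41 - 697*I*sqrt(2)/4)*(-3) = 123 + 2091*I*sqrt(2)/4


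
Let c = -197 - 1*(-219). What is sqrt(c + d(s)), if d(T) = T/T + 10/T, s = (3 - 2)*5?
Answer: 5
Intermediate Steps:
s = 5 (s = 1*5 = 5)
c = 22 (c = -197 + 219 = 22)
d(T) = 1 + 10/T
sqrt(c + d(s)) = sqrt(22 + (10 + 5)/5) = sqrt(22 + (1/5)*15) = sqrt(22 + 3) = sqrt(25) = 5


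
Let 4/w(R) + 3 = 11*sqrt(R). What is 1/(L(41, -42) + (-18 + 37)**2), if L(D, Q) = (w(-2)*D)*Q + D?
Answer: 20261/17436834 - 6314*I*sqrt(2)/8718417 ≈ 0.001162 - 0.0010242*I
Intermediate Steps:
w(R) = 4/(-3 + 11*sqrt(R))
L(D, Q) = D + 4*D*Q/(-3 + 11*I*sqrt(2)) (L(D, Q) = ((4/(-3 + 11*sqrt(-2)))*D)*Q + D = ((4/(-3 + 11*(I*sqrt(2))))*D)*Q + D = ((4/(-3 + 11*I*sqrt(2)))*D)*Q + D = (4*D/(-3 + 11*I*sqrt(2)))*Q + D = 4*D*Q/(-3 + 11*I*sqrt(2)) + D = D + 4*D*Q/(-3 + 11*I*sqrt(2)))
1/(L(41, -42) + (-18 + 37)**2) = 1/((41 - 12/251*41*(-42) - 44/251*I*41*(-42)*sqrt(2)) + (-18 + 37)**2) = 1/((41 + 20664/251 + 75768*I*sqrt(2)/251) + 19**2) = 1/((30955/251 + 75768*I*sqrt(2)/251) + 361) = 1/(121566/251 + 75768*I*sqrt(2)/251)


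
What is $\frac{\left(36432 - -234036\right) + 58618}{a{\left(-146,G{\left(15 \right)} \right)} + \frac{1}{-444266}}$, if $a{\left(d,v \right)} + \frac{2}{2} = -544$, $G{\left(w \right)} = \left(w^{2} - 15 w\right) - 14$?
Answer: $- \frac{146201720876}{242124971} \approx -603.83$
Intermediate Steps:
$G{\left(w \right)} = -14 + w^{2} - 15 w$
$a{\left(d,v \right)} = -545$ ($a{\left(d,v \right)} = -1 - 544 = -545$)
$\frac{\left(36432 - -234036\right) + 58618}{a{\left(-146,G{\left(15 \right)} \right)} + \frac{1}{-444266}} = \frac{\left(36432 - -234036\right) + 58618}{-545 + \frac{1}{-444266}} = \frac{\left(36432 + 234036\right) + 58618}{-545 - \frac{1}{444266}} = \frac{270468 + 58618}{- \frac{242124971}{444266}} = 329086 \left(- \frac{444266}{242124971}\right) = - \frac{146201720876}{242124971}$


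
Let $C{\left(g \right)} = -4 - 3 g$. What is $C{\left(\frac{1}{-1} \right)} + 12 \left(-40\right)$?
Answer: $-481$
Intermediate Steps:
$C{\left(\frac{1}{-1} \right)} + 12 \left(-40\right) = \left(-4 - \frac{3}{-1}\right) + 12 \left(-40\right) = \left(-4 - -3\right) - 480 = \left(-4 + 3\right) - 480 = -1 - 480 = -481$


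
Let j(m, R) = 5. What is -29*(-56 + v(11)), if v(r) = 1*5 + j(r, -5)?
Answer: 1334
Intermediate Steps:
v(r) = 10 (v(r) = 1*5 + 5 = 5 + 5 = 10)
-29*(-56 + v(11)) = -29*(-56 + 10) = -29*(-46) = 1334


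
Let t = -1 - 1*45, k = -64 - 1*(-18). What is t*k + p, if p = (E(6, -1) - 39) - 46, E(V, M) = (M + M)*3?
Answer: 2025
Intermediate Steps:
k = -46 (k = -64 + 18 = -46)
t = -46 (t = -1 - 45 = -46)
E(V, M) = 6*M (E(V, M) = (2*M)*3 = 6*M)
p = -91 (p = (6*(-1) - 39) - 46 = (-6 - 39) - 46 = -45 - 46 = -91)
t*k + p = -46*(-46) - 91 = 2116 - 91 = 2025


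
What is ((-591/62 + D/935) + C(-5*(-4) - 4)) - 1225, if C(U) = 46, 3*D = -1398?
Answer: -68928107/57970 ≈ -1189.0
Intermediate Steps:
D = -466 (D = (⅓)*(-1398) = -466)
((-591/62 + D/935) + C(-5*(-4) - 4)) - 1225 = ((-591/62 - 466/935) + 46) - 1225 = (-581477/57970 + 46) - 1225 = 2085143/57970 - 1225 = -68928107/57970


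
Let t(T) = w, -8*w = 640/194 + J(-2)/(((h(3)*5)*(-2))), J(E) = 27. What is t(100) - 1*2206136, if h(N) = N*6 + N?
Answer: -119837329047/54320 ≈ -2.2061e+6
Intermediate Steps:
h(N) = 7*N (h(N) = 6*N + N = 7*N)
w = -21527/54320 (w = -(640/194 + 27/((((7*3)*5)*(-2))))/8 = -(640*(1/194) + 27/(((21*5)*(-2))))/8 = -(320/97 + 27/((105*(-2))))/8 = -(320/97 + 27/(-210))/8 = -(320/97 + 27*(-1/210))/8 = -(320/97 - 9/70)/8 = -1/8*21527/6790 = -21527/54320 ≈ -0.39630)
t(T) = -21527/54320
t(100) - 1*2206136 = -21527/54320 - 1*2206136 = -21527/54320 - 2206136 = -119837329047/54320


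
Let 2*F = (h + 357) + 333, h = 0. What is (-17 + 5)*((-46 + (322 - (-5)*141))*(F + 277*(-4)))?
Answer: 8982036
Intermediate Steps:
F = 345 (F = ((0 + 357) + 333)/2 = (357 + 333)/2 = (1/2)*690 = 345)
(-17 + 5)*((-46 + (322 - (-5)*141))*(F + 277*(-4))) = (-17 + 5)*((-46 + (322 - (-5)*141))*(345 + 277*(-4))) = -12*(-46 + (322 - 1*(-705)))*(345 - 1108) = -12*(-46 + (322 + 705))*(-763) = -12*(-46 + 1027)*(-763) = -11772*(-763) = -12*(-748503) = 8982036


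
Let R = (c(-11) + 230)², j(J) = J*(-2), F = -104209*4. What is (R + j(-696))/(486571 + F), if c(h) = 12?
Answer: 59956/69735 ≈ 0.85977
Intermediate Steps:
F = -416836
j(J) = -2*J
R = 58564 (R = (12 + 230)² = 242² = 58564)
(R + j(-696))/(486571 + F) = (58564 - 2*(-696))/(486571 - 416836) = (58564 + 1392)/69735 = 59956*(1/69735) = 59956/69735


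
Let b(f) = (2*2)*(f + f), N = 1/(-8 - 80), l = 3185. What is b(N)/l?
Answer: -1/35035 ≈ -2.8543e-5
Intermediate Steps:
N = -1/88 (N = 1/(-88) = -1/88 ≈ -0.011364)
b(f) = 8*f (b(f) = 4*(2*f) = 8*f)
b(N)/l = (8*(-1/88))/3185 = -1/11*1/3185 = -1/35035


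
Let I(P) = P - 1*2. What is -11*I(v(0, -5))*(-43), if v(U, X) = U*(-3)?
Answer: -946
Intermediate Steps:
v(U, X) = -3*U
I(P) = -2 + P (I(P) = P - 2 = -2 + P)
-11*I(v(0, -5))*(-43) = -11*(-2 - 3*0)*(-43) = -11*(-2 + 0)*(-43) = -11*(-2)*(-43) = 22*(-43) = -946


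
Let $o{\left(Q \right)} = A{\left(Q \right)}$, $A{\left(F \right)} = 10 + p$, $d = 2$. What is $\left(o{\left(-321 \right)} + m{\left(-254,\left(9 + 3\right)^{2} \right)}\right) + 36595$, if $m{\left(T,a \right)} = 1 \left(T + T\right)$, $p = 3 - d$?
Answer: $36098$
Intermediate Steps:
$p = 1$ ($p = 3 - 2 = 1$)
$m{\left(T,a \right)} = 2 T$ ($m{\left(T,a \right)} = 1 \cdot 2 T = 2 T$)
$A{\left(F \right)} = 11$ ($A{\left(F \right)} = 10 + 1 = 11$)
$o{\left(Q \right)} = 11$
$\left(o{\left(-321 \right)} + m{\left(-254,\left(9 + 3\right)^{2} \right)}\right) + 36595 = \left(11 + 2 \left(-254\right)\right) + 36595 = \left(11 - 508\right) + 36595 = -497 + 36595 = 36098$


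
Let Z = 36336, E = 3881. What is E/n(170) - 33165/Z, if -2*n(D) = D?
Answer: -47946347/1029520 ≈ -46.572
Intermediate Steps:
n(D) = -D/2
E/n(170) - 33165/Z = 3881/((-½*170)) - 33165/36336 = 3881/(-85) - 33165*1/36336 = 3881*(-1/85) - 11055/12112 = -3881/85 - 11055/12112 = -47946347/1029520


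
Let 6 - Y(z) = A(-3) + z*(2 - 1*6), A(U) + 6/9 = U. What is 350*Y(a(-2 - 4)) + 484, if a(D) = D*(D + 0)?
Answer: 162802/3 ≈ 54267.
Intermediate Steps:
A(U) = -⅔ + U
a(D) = D² (a(D) = D*D = D²)
Y(z) = 29/3 + 4*z (Y(z) = 6 - ((-⅔ - 3) + z*(2 - 1*6)) = 6 - (-11/3 + z*(2 - 6)) = 6 - (-11/3 + z*(-4)) = 6 - (-11/3 - 4*z) = 6 + (11/3 + 4*z) = 29/3 + 4*z)
350*Y(a(-2 - 4)) + 484 = 350*(29/3 + 4*(-2 - 4)²) + 484 = 350*(29/3 + 4*(-6)²) + 484 = 350*(29/3 + 4*36) + 484 = 350*(29/3 + 144) + 484 = 350*(461/3) + 484 = 161350/3 + 484 = 162802/3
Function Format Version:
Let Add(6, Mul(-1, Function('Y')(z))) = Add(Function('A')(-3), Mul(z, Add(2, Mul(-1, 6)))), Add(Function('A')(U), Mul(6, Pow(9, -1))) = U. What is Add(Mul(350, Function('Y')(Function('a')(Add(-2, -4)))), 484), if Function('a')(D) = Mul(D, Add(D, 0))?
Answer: Rational(162802, 3) ≈ 54267.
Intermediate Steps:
Function('A')(U) = Add(Rational(-2, 3), U)
Function('a')(D) = Pow(D, 2) (Function('a')(D) = Mul(D, D) = Pow(D, 2))
Function('Y')(z) = Add(Rational(29, 3), Mul(4, z)) (Function('Y')(z) = Add(6, Mul(-1, Add(Add(Rational(-2, 3), -3), Mul(z, Add(2, Mul(-1, 6)))))) = Add(6, Mul(-1, Add(Rational(-11, 3), Mul(z, Add(2, -6))))) = Add(6, Mul(-1, Add(Rational(-11, 3), Mul(z, -4)))) = Add(6, Mul(-1, Add(Rational(-11, 3), Mul(-4, z)))) = Add(6, Add(Rational(11, 3), Mul(4, z))) = Add(Rational(29, 3), Mul(4, z)))
Add(Mul(350, Function('Y')(Function('a')(Add(-2, -4)))), 484) = Add(Mul(350, Add(Rational(29, 3), Mul(4, Pow(Add(-2, -4), 2)))), 484) = Add(Mul(350, Add(Rational(29, 3), Mul(4, Pow(-6, 2)))), 484) = Add(Mul(350, Add(Rational(29, 3), Mul(4, 36))), 484) = Add(Mul(350, Add(Rational(29, 3), 144)), 484) = Add(Mul(350, Rational(461, 3)), 484) = Add(Rational(161350, 3), 484) = Rational(162802, 3)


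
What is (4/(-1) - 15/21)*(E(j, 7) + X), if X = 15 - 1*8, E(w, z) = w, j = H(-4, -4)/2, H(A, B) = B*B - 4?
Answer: -429/7 ≈ -61.286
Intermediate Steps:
H(A, B) = -4 + B² (H(A, B) = B² - 4 = -4 + B²)
j = 6 (j = (-4 + (-4)²)/2 = (-4 + 16)*(½) = 12*(½) = 6)
X = 7 (X = 15 - 8 = 7)
(4/(-1) - 15/21)*(E(j, 7) + X) = (4/(-1) - 15/21)*(6 + 7) = (4*(-1) - 15*1/21)*13 = (-4 - 5/7)*13 = -33/7*13 = -429/7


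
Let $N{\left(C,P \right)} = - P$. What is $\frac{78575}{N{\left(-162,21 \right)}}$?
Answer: $- \frac{11225}{3} \approx -3741.7$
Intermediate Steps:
$\frac{78575}{N{\left(-162,21 \right)}} = \frac{78575}{\left(-1\right) 21} = \frac{78575}{-21} = 78575 \left(- \frac{1}{21}\right) = - \frac{11225}{3}$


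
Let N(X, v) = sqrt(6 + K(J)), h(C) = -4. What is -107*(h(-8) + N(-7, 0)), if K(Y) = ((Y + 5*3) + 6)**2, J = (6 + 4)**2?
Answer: 428 - 107*sqrt(14647) ≈ -12522.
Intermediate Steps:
J = 100 (J = 10**2 = 100)
K(Y) = (21 + Y)**2 (K(Y) = ((Y + 15) + 6)**2 = ((15 + Y) + 6)**2 = (21 + Y)**2)
N(X, v) = sqrt(14647) (N(X, v) = sqrt(6 + (21 + 100)**2) = sqrt(6 + 121**2) = sqrt(6 + 14641) = sqrt(14647))
-107*(h(-8) + N(-7, 0)) = -107*(-4 + sqrt(14647)) = 428 - 107*sqrt(14647)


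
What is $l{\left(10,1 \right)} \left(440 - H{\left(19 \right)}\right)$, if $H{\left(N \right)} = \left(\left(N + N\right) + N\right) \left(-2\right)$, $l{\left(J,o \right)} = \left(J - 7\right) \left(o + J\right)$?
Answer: $18282$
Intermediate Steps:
$l{\left(J,o \right)} = \left(-7 + J\right) \left(J + o\right)$
$H{\left(N \right)} = - 6 N$ ($H{\left(N \right)} = \left(2 N + N\right) \left(-2\right) = 3 N \left(-2\right) = - 6 N$)
$l{\left(10,1 \right)} \left(440 - H{\left(19 \right)}\right) = \left(10^{2} - 70 - 7 + 10 \cdot 1\right) \left(440 - \left(-6\right) 19\right) = \left(100 - 70 - 7 + 10\right) \left(440 - -114\right) = 33 \left(440 + 114\right) = 33 \cdot 554 = 18282$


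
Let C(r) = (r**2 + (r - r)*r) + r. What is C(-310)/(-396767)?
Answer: -95790/396767 ≈ -0.24143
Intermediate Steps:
C(r) = r + r**2 (C(r) = (r**2 + 0*r) + r = (r**2 + 0) + r = r**2 + r = r + r**2)
C(-310)/(-396767) = -310*(1 - 310)/(-396767) = -310*(-309)*(-1/396767) = 95790*(-1/396767) = -95790/396767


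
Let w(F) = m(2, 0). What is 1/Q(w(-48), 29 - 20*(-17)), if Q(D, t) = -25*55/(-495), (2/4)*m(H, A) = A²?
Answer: 9/25 ≈ 0.36000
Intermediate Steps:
m(H, A) = 2*A²
w(F) = 0 (w(F) = 2*0² = 2*0 = 0)
Q(D, t) = 25/9 (Q(D, t) = -1375*(-1/495) = 25/9)
1/Q(w(-48), 29 - 20*(-17)) = 1/(25/9) = 9/25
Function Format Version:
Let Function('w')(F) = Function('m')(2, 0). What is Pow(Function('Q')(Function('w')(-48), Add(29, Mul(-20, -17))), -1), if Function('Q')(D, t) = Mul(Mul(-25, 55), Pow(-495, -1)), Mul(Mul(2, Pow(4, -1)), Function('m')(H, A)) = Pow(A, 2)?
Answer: Rational(9, 25) ≈ 0.36000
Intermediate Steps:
Function('m')(H, A) = Mul(2, Pow(A, 2))
Function('w')(F) = 0 (Function('w')(F) = Mul(2, Pow(0, 2)) = Mul(2, 0) = 0)
Function('Q')(D, t) = Rational(25, 9) (Function('Q')(D, t) = Mul(-1375, Rational(-1, 495)) = Rational(25, 9))
Pow(Function('Q')(Function('w')(-48), Add(29, Mul(-20, -17))), -1) = Pow(Rational(25, 9), -1) = Rational(9, 25)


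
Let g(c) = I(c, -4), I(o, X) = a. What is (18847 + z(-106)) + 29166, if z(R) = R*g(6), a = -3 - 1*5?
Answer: 48861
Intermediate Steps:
a = -8 (a = -3 - 5 = -8)
I(o, X) = -8
g(c) = -8
z(R) = -8*R (z(R) = R*(-8) = -8*R)
(18847 + z(-106)) + 29166 = (18847 - 8*(-106)) + 29166 = (18847 + 848) + 29166 = 19695 + 29166 = 48861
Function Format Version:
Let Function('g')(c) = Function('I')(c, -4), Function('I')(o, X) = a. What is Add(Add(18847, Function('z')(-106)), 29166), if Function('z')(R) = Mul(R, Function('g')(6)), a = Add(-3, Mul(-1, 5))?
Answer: 48861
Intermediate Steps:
a = -8 (a = Add(-3, -5) = -8)
Function('I')(o, X) = -8
Function('g')(c) = -8
Function('z')(R) = Mul(-8, R) (Function('z')(R) = Mul(R, -8) = Mul(-8, R))
Add(Add(18847, Function('z')(-106)), 29166) = Add(Add(18847, Mul(-8, -106)), 29166) = Add(Add(18847, 848), 29166) = Add(19695, 29166) = 48861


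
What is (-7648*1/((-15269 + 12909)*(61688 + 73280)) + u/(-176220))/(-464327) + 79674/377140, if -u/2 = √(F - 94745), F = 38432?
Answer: 9206051603768044/43577205897719855 - I*√6257/13637283990 ≈ 0.21126 - 5.8004e-9*I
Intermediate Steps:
u = -6*I*√6257 (u = -2*√(38432 - 94745) = -6*I*√6257 ≈ -474.61*I)
(-7648*1/((-15269 + 12909)*(61688 + 73280)) + u/(-176220))/(-464327) + 79674/377140 = (-7648*1/((-15269 + 12909)*(61688 + 73280)) - 6*I*√6257/(-176220))/(-464327) + 79674/377140 = (-7648/(134968*(-2360)) - 6*I*√6257*(-1/176220))*(-1/464327) + 79674*(1/377140) = (-7648/(-318524480) + I*√6257/29370)*(-1/464327) + 39837/188570 = (-7648*(-1/318524480) + I*√6257/29370)*(-1/464327) + 39837/188570 = (239/9953890 + I*√6257/29370)*(-1/464327) + 39837/188570 = (-239/4621859882030 - I*√6257/13637283990) + 39837/188570 = 9206051603768044/43577205897719855 - I*√6257/13637283990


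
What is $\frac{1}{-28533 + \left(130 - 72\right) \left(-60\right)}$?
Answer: $- \frac{1}{32013} \approx -3.1237 \cdot 10^{-5}$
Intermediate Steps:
$\frac{1}{-28533 + \left(130 - 72\right) \left(-60\right)} = \frac{1}{-28533 + 58 \left(-60\right)} = \frac{1}{-28533 - 3480} = \frac{1}{-32013} = - \frac{1}{32013}$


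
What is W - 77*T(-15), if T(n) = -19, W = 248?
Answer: 1711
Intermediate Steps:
W - 77*T(-15) = 248 - 77*(-19) = 248 + 1463 = 1711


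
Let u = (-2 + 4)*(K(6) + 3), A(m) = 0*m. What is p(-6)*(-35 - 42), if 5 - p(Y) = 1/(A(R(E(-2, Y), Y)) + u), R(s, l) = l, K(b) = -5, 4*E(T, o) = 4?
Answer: -1617/4 ≈ -404.25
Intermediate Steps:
E(T, o) = 1 (E(T, o) = (¼)*4 = 1)
A(m) = 0
u = -4 (u = (-2 + 4)*(-5 + 3) = 2*(-2) = -4)
p(Y) = 21/4 (p(Y) = 5 - 1/(0 - 4) = 5 - 1/(-4) = 5 - 1*(-¼) = 5 + ¼ = 21/4)
p(-6)*(-35 - 42) = 21*(-35 - 42)/4 = (21/4)*(-77) = -1617/4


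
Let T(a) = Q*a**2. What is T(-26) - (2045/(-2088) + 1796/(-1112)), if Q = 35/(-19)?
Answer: -6852581911/5514408 ≈ -1242.7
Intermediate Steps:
Q = -35/19 (Q = 35*(-1/19) = -35/19 ≈ -1.8421)
T(a) = -35*a**2/19
T(-26) - (2045/(-2088) + 1796/(-1112)) = -35/19*(-26)**2 - (2045/(-2088) + 1796/(-1112)) = -35/19*676 - (2045*(-1/2088) + 1796*(-1/1112)) = -23660/19 - (-2045/2088 - 449/278) = -23660/19 - 1*(-753011/290232) = -23660/19 + 753011/290232 = -6852581911/5514408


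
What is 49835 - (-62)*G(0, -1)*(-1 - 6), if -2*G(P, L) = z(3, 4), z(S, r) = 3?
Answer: 50486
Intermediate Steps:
G(P, L) = -3/2 (G(P, L) = -1/2*3 = -3/2)
49835 - (-62)*G(0, -1)*(-1 - 6) = 49835 - (-62)*(-3*(-1 - 6)/2) = 49835 - (-62)*(-3/2*(-7)) = 49835 - (-62)*21/2 = 49835 - 1*(-651) = 49835 + 651 = 50486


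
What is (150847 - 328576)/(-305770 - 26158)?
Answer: 177729/331928 ≈ 0.53544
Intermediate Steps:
(150847 - 328576)/(-305770 - 26158) = -177729/(-331928) = -177729*(-1/331928) = 177729/331928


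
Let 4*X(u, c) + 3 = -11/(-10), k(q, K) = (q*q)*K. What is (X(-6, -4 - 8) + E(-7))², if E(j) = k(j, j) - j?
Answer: 181144681/1600 ≈ 1.1322e+5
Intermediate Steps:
k(q, K) = K*q² (k(q, K) = q²*K = K*q²)
X(u, c) = -19/40 (X(u, c) = -¾ + (-11/(-10))/4 = -¾ + (-11*(-⅒))/4 = -¾ + (¼)*(11/10) = -¾ + 11/40 = -19/40)
E(j) = j³ - j (E(j) = j*j² - j = j³ - j)
(X(-6, -4 - 8) + E(-7))² = (-19/40 + ((-7)³ - 1*(-7)))² = (-19/40 + (-343 + 7))² = (-19/40 - 336)² = (-13459/40)² = 181144681/1600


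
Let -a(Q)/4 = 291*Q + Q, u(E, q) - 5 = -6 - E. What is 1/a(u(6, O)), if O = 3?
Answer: 1/8176 ≈ 0.00012231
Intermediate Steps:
u(E, q) = -1 - E (u(E, q) = 5 + (-6 - E) = -1 - E)
a(Q) = -1168*Q (a(Q) = -4*(291*Q + Q) = -1168*Q)
1/a(u(6, O)) = 1/(-1168*(-1 - 1*6)) = 1/(-1168*(-1 - 6)) = 1/(-1168*(-7)) = 1/8176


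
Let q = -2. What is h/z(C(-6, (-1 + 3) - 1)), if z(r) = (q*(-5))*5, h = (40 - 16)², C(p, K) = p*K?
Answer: 288/25 ≈ 11.520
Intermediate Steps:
C(p, K) = K*p
h = 576 (h = 24² = 576)
z(r) = 50 (z(r) = -2*(-5)*5 = 10*5 = 50)
h/z(C(-6, (-1 + 3) - 1)) = 576/50 = 576*(1/50) = 288/25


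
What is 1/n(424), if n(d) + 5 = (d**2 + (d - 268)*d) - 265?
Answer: 1/245650 ≈ 4.0708e-6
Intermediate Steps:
n(d) = -270 + d**2 + d*(-268 + d) (n(d) = -5 + ((d**2 + (d - 268)*d) - 265) = -5 + ((d**2 + (-268 + d)*d) - 265) = -5 + ((d**2 + d*(-268 + d)) - 265) = -5 + (-265 + d**2 + d*(-268 + d)) = -270 + d**2 + d*(-268 + d))
1/n(424) = 1/(-270 - 268*424 + 2*424**2) = 1/(-270 - 113632 + 2*179776) = 1/(-270 - 113632 + 359552) = 1/245650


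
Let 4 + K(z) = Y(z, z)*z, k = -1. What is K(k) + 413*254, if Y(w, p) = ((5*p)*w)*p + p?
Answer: 104904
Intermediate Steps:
Y(w, p) = p + 5*w*p² (Y(w, p) = (5*p*w)*p + p = 5*w*p² + p = p + 5*w*p²)
K(z) = -4 + z²*(1 + 5*z²) (K(z) = -4 + (z*(1 + 5*z*z))*z = -4 + (z*(1 + 5*z²))*z = -4 + z²*(1 + 5*z²))
K(k) + 413*254 = (-4 + (-1)² + 5*(-1)⁴) + 413*254 = (-4 + 1 + 5*1) + 104902 = (-4 + 1 + 5) + 104902 = 2 + 104902 = 104904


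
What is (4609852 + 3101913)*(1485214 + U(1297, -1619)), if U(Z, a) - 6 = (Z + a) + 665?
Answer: 11456312748695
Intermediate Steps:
U(Z, a) = 671 + Z + a (U(Z, a) = 6 + ((Z + a) + 665) = 6 + (665 + Z + a) = 671 + Z + a)
(4609852 + 3101913)*(1485214 + U(1297, -1619)) = (4609852 + 3101913)*(1485214 + (671 + 1297 - 1619)) = 7711765*(1485214 + 349) = 7711765*1485563 = 11456312748695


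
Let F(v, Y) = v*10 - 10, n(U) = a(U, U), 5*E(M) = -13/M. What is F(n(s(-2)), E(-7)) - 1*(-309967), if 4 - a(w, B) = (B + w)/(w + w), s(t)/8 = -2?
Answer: 309987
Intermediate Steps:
s(t) = -16 (s(t) = 8*(-2) = -16)
E(M) = -13/(5*M) (E(M) = (-13/M)/5 = -13/(5*M))
a(w, B) = 4 - (B + w)/(2*w) (a(w, B) = 4 - (B + w)/(w + w) = 4 - (B + w)/(2*w))
n(U) = 3 (n(U) = (-U + 7*U)/(2*U) = (6*U)/(2*U) = 3)
F(v, Y) = -10 + 10*v (F(v, Y) = 10*v - 10 = -10 + 10*v)
F(n(s(-2)), E(-7)) - 1*(-309967) = (-10 + 10*3) - 1*(-309967) = (-10 + 30) + 309967 = 20 + 309967 = 309987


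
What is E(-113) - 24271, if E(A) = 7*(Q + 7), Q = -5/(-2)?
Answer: -48409/2 ≈ -24205.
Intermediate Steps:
Q = 5/2 (Q = -5*(-½) = 5/2 ≈ 2.5000)
E(A) = 133/2 (E(A) = 7*(5/2 + 7) = 7*(19/2) = 133/2)
E(-113) - 24271 = 133/2 - 24271 = -48409/2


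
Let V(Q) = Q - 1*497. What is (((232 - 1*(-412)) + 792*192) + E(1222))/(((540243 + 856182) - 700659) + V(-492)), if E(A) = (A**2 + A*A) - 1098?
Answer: 3138178/694777 ≈ 4.5168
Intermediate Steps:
V(Q) = -497 + Q (V(Q) = Q - 497 = -497 + Q)
E(A) = -1098 + 2*A**2 (E(A) = (A**2 + A**2) - 1098 = 2*A**2 - 1098 = -1098 + 2*A**2)
(((232 - 1*(-412)) + 792*192) + E(1222))/(((540243 + 856182) - 700659) + V(-492)) = (((232 - 1*(-412)) + 792*192) + (-1098 + 2*1222**2))/(((540243 + 856182) - 700659) + (-497 - 492)) = (((232 + 412) + 152064) + (-1098 + 2*1493284))/((1396425 - 700659) - 989) = ((644 + 152064) + (-1098 + 2986568))/(695766 - 989) = (152708 + 2985470)/694777 = 3138178*(1/694777) = 3138178/694777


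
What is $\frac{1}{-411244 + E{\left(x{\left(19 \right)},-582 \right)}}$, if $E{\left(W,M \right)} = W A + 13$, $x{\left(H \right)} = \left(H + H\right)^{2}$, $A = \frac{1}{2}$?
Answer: $- \frac{1}{410509} \approx -2.436 \cdot 10^{-6}$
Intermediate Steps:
$A = \frac{1}{2} \approx 0.5$
$x{\left(H \right)} = 4 H^{2}$ ($x{\left(H \right)} = \left(2 H\right)^{2} = 4 H^{2}$)
$E{\left(W,M \right)} = 13 + \frac{W}{2}$ ($E{\left(W,M \right)} = W \frac{1}{2} + 13 = \frac{W}{2} + 13 = 13 + \frac{W}{2}$)
$\frac{1}{-411244 + E{\left(x{\left(19 \right)},-582 \right)}} = \frac{1}{-411244 + \left(13 + \frac{4 \cdot 19^{2}}{2}\right)} = \frac{1}{-411244 + \left(13 + \frac{4 \cdot 361}{2}\right)} = \frac{1}{-411244 + \left(13 + \frac{1}{2} \cdot 1444\right)} = \frac{1}{-411244 + \left(13 + 722\right)} = \frac{1}{-411244 + 735} = \frac{1}{-410509} = - \frac{1}{410509}$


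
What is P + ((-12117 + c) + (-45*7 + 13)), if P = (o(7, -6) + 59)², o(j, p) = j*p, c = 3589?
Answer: -8541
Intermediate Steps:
P = 289 (P = (7*(-6) + 59)² = (-42 + 59)² = 17² = 289)
P + ((-12117 + c) + (-45*7 + 13)) = 289 + ((-12117 + 3589) + (-45*7 + 13)) = 289 + (-8528 + (-315 + 13)) = 289 + (-8528 - 302) = 289 - 8830 = -8541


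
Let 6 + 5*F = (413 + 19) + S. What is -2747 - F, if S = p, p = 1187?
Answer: -15348/5 ≈ -3069.6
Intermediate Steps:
S = 1187
F = 1613/5 (F = -6/5 + ((413 + 19) + 1187)/5 = -6/5 + (432 + 1187)/5 = -6/5 + (⅕)*1619 = -6/5 + 1619/5 = 1613/5 ≈ 322.60)
-2747 - F = -2747 - 1*1613/5 = -2747 - 1613/5 = -15348/5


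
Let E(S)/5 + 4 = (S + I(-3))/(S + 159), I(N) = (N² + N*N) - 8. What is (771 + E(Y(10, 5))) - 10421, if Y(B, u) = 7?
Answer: -1605135/166 ≈ -9669.5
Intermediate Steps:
I(N) = -8 + 2*N² (I(N) = (N² + N²) - 8 = 2*N² - 8 = -8 + 2*N²)
E(S) = -20 + 5*(10 + S)/(159 + S) (E(S) = -20 + 5*((S + (-8 + 2*(-3)²))/(S + 159)) = -20 + 5*((S + (-8 + 2*9))/(159 + S)) = -20 + 5*((S + (-8 + 18))/(159 + S)) = -20 + 5*((S + 10)/(159 + S)) = -20 + 5*((10 + S)/(159 + S)) = -20 + 5*(10 + S)/(159 + S))
(771 + E(Y(10, 5))) - 10421 = (771 + 5*(-626 - 3*7)/(159 + 7)) - 10421 = (771 + 5*(-626 - 21)/166) - 10421 = (771 + 5*(1/166)*(-647)) - 10421 = (771 - 3235/166) - 10421 = 124751/166 - 10421 = -1605135/166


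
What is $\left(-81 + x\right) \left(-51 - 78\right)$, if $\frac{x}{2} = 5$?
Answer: $9159$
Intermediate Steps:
$x = 10$ ($x = 2 \cdot 5 = 10$)
$\left(-81 + x\right) \left(-51 - 78\right) = \left(-81 + 10\right) \left(-51 - 78\right) = - 71 \left(-51 - 78\right) = \left(-71\right) \left(-129\right) = 9159$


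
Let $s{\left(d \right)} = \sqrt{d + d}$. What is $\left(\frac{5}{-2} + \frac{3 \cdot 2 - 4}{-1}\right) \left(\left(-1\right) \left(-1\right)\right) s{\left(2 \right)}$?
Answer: $-9$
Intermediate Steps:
$s{\left(d \right)} = \sqrt{2} \sqrt{d}$ ($s{\left(d \right)} = \sqrt{2 d} = \sqrt{2} \sqrt{d}$)
$\left(\frac{5}{-2} + \frac{3 \cdot 2 - 4}{-1}\right) \left(\left(-1\right) \left(-1\right)\right) s{\left(2 \right)} = \left(\frac{5}{-2} + \frac{3 \cdot 2 - 4}{-1}\right) \left(\left(-1\right) \left(-1\right)\right) \sqrt{2} \sqrt{2} = \left(5 \left(- \frac{1}{2}\right) + \left(6 - 4\right) \left(-1\right)\right) 1 \cdot 2 = \left(- \frac{5}{2} + 2 \left(-1\right)\right) 1 \cdot 2 = \left(- \frac{5}{2} - 2\right) 1 \cdot 2 = \left(- \frac{9}{2}\right) 1 \cdot 2 = \left(- \frac{9}{2}\right) 2 = -9$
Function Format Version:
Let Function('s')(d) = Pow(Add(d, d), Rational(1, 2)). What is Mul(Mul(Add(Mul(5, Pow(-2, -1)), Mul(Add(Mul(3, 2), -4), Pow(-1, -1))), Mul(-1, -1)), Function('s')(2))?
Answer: -9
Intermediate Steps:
Function('s')(d) = Mul(Pow(2, Rational(1, 2)), Pow(d, Rational(1, 2))) (Function('s')(d) = Pow(Mul(2, d), Rational(1, 2)) = Mul(Pow(2, Rational(1, 2)), Pow(d, Rational(1, 2))))
Mul(Mul(Add(Mul(5, Pow(-2, -1)), Mul(Add(Mul(3, 2), -4), Pow(-1, -1))), Mul(-1, -1)), Function('s')(2)) = Mul(Mul(Add(Mul(5, Pow(-2, -1)), Mul(Add(Mul(3, 2), -4), Pow(-1, -1))), Mul(-1, -1)), Mul(Pow(2, Rational(1, 2)), Pow(2, Rational(1, 2)))) = Mul(Mul(Add(Mul(5, Rational(-1, 2)), Mul(Add(6, -4), -1)), 1), 2) = Mul(Mul(Add(Rational(-5, 2), Mul(2, -1)), 1), 2) = Mul(Mul(Add(Rational(-5, 2), -2), 1), 2) = Mul(Mul(Rational(-9, 2), 1), 2) = Mul(Rational(-9, 2), 2) = -9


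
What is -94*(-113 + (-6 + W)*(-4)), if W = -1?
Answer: 7990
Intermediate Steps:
-94*(-113 + (-6 + W)*(-4)) = -94*(-113 + (-6 - 1)*(-4)) = -94*(-113 - 7*(-4)) = -94*(-113 + 28) = -94*(-85) = 7990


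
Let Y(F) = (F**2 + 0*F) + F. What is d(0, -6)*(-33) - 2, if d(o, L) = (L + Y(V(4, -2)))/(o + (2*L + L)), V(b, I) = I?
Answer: -28/3 ≈ -9.3333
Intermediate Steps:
Y(F) = F + F**2 (Y(F) = (F**2 + 0) + F = F**2 + F = F + F**2)
d(o, L) = (2 + L)/(o + 3*L) (d(o, L) = (L - 2*(1 - 2))/(o + (2*L + L)) = (L - 2*(-1))/(o + 3*L) = (L + 2)/(o + 3*L) = (2 + L)/(o + 3*L))
d(0, -6)*(-33) - 2 = ((2 - 6)/(0 + 3*(-6)))*(-33) - 2 = (-4/(0 - 18))*(-33) - 2 = (-4/(-18))*(-33) - 2 = -1/18*(-4)*(-33) - 2 = (2/9)*(-33) - 2 = -22/3 - 2 = -28/3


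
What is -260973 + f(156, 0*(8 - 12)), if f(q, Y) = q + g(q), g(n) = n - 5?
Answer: -260666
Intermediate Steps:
g(n) = -5 + n
f(q, Y) = -5 + 2*q (f(q, Y) = q + (-5 + q) = -5 + 2*q)
-260973 + f(156, 0*(8 - 12)) = -260973 + (-5 + 2*156) = -260973 + (-5 + 312) = -260973 + 307 = -260666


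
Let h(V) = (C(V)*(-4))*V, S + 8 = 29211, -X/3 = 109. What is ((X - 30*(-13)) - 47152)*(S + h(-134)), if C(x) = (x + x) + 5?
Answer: 5262902085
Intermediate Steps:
X = -327 (X = -3*109 = -327)
S = 29203 (S = -8 + 29211 = 29203)
C(x) = 5 + 2*x (C(x) = 2*x + 5 = 5 + 2*x)
h(V) = V*(-20 - 8*V) (h(V) = ((5 + 2*V)*(-4))*V = (-20 - 8*V)*V = V*(-20 - 8*V))
((X - 30*(-13)) - 47152)*(S + h(-134)) = ((-327 - 30*(-13)) - 47152)*(29203 - 4*(-134)*(5 + 2*(-134))) = ((-327 + 390) - 47152)*(29203 - 4*(-134)*(5 - 268)) = (63 - 47152)*(29203 - 4*(-134)*(-263)) = -47089*(29203 - 140968) = -47089*(-111765) = 5262902085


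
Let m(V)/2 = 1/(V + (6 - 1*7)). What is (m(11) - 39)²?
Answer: 37636/25 ≈ 1505.4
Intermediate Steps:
m(V) = 2/(-1 + V) (m(V) = 2/(V + (6 - 1*7)) = 2/(V + (6 - 7)) = 2/(V - 1) = 2/(-1 + V))
(m(11) - 39)² = (2/(-1 + 11) - 39)² = (2/10 - 39)² = (2*(⅒) - 39)² = (⅕ - 39)² = (-194/5)² = 37636/25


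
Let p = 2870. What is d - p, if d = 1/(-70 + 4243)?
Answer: -11976509/4173 ≈ -2870.0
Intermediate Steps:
d = 1/4173 ≈ 0.00023964
d - p = 1/4173 - 1*2870 = 1/4173 - 2870 = -11976509/4173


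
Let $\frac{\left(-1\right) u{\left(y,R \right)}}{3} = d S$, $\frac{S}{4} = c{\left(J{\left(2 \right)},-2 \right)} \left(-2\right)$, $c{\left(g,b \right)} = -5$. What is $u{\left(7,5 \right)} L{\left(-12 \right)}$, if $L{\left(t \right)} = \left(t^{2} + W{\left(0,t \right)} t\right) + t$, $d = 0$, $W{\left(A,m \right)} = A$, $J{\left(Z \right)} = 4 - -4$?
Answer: $0$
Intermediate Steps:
$J{\left(Z \right)} = 8$ ($J{\left(Z \right)} = 4 + 4 = 8$)
$S = 40$ ($S = 4 \left(\left(-5\right) \left(-2\right)\right) = 4 \cdot 10 = 40$)
$L{\left(t \right)} = t + t^{2}$ ($L{\left(t \right)} = \left(t^{2} + 0 t\right) + t = \left(t^{2} + 0\right) + t = t^{2} + t = t + t^{2}$)
$u{\left(y,R \right)} = 0$ ($u{\left(y,R \right)} = - 3 \cdot 0 \cdot 40 = \left(-3\right) 0 = 0$)
$u{\left(7,5 \right)} L{\left(-12 \right)} = 0 \left(- 12 \left(1 - 12\right)\right) = 0 \left(\left(-12\right) \left(-11\right)\right) = 0 \cdot 132 = 0$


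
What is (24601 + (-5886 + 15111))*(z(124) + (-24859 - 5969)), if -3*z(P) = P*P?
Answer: -3648472360/3 ≈ -1.2162e+9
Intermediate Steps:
z(P) = -P**2/3 (z(P) = -P*P/3 = -P**2/3)
(24601 + (-5886 + 15111))*(z(124) + (-24859 - 5969)) = (24601 + (-5886 + 15111))*(-1/3*124**2 + (-24859 - 5969)) = (24601 + 9225)*(-1/3*15376 - 30828) = 33826*(-15376/3 - 30828) = 33826*(-107860/3) = -3648472360/3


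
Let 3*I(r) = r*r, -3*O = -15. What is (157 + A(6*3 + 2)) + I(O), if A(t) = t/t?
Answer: 499/3 ≈ 166.33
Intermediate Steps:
O = 5 (O = -⅓*(-15) = 5)
I(r) = r²/3 (I(r) = (r*r)/3 = r²/3)
A(t) = 1
(157 + A(6*3 + 2)) + I(O) = (157 + 1) + (⅓)*5² = 158 + (⅓)*25 = 158 + 25/3 = 499/3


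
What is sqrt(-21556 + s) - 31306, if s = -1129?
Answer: -31306 + I*sqrt(22685) ≈ -31306.0 + 150.62*I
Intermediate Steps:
sqrt(-21556 + s) - 31306 = sqrt(-21556 - 1129) - 31306 = sqrt(-22685) - 31306 = I*sqrt(22685) - 31306 = -31306 + I*sqrt(22685)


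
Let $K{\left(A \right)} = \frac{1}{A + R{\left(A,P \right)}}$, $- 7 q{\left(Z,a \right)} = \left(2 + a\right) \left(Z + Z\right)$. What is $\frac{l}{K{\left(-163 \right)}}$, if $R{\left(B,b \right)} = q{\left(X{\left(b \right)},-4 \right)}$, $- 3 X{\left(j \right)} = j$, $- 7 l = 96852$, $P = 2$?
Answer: $\frac{15823772}{7} \approx 2.2605 \cdot 10^{6}$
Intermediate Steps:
$l = -13836$ ($l = \left(- \frac{1}{7}\right) 96852 = -13836$)
$X{\left(j \right)} = - \frac{j}{3}$
$q{\left(Z,a \right)} = - \frac{2 Z \left(2 + a\right)}{7}$ ($q{\left(Z,a \right)} = - \frac{\left(2 + a\right) \left(Z + Z\right)}{7} = - \frac{\left(2 + a\right) 2 Z}{7} = - \frac{2 Z \left(2 + a\right)}{7}$)
$R{\left(B,b \right)} = - \frac{4 b}{21}$ ($R{\left(B,b \right)} = - \frac{2 \left(- \frac{b}{3}\right) \left(2 - 4\right)}{7} = \left(- \frac{2}{7}\right) \left(- \frac{b}{3}\right) \left(-2\right) = - \frac{4 b}{21}$)
$K{\left(A \right)} = \frac{1}{- \frac{8}{21} + A}$ ($K{\left(A \right)} = \frac{1}{A - \frac{8}{21}} = \frac{1}{- \frac{8}{21} + A}$)
$\frac{l}{K{\left(-163 \right)}} = - \frac{13836}{21 \frac{1}{-8 + 21 \left(-163\right)}} = - \frac{13836}{21 \frac{1}{-8 - 3423}} = - \frac{13836}{21 \frac{1}{-3431}} = - \frac{13836}{21 \left(- \frac{1}{3431}\right)} = - \frac{13836}{- \frac{21}{3431}} = \left(-13836\right) \left(- \frac{3431}{21}\right) = \frac{15823772}{7}$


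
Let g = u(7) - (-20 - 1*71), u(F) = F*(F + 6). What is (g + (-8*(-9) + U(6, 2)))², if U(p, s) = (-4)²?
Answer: 72900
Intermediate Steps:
U(p, s) = 16
u(F) = F*(6 + F)
g = 182 (g = 7*(6 + 7) - (-20 - 1*71) = 7*13 - (-20 - 71) = 91 - 1*(-91) = 91 + 91 = 182)
(g + (-8*(-9) + U(6, 2)))² = (182 + (-8*(-9) + 16))² = (182 + (72 + 16))² = (182 + 88)² = 270² = 72900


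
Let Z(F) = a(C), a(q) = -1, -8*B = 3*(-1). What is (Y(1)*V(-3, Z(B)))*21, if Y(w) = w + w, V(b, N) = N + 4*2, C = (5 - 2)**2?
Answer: 294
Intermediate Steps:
B = 3/8 (B = -3*(-1)/8 = -1/8*(-3) = 3/8 ≈ 0.37500)
C = 9 (C = 3**2 = 9)
Z(F) = -1
V(b, N) = 8 + N (V(b, N) = N + 8 = 8 + N)
Y(w) = 2*w
(Y(1)*V(-3, Z(B)))*21 = ((2*1)*(8 - 1))*21 = (2*7)*21 = 14*21 = 294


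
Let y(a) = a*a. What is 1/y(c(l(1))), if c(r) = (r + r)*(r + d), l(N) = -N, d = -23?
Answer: 1/2304 ≈ 0.00043403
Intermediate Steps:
c(r) = 2*r*(-23 + r) (c(r) = (r + r)*(r - 23) = (2*r)*(-23 + r) = 2*r*(-23 + r))
y(a) = a**2
1/y(c(l(1))) = 1/((2*(-1*1)*(-23 - 1*1))**2) = 1/((2*(-1)*(-23 - 1))**2) = 1/((2*(-1)*(-24))**2) = 1/(48**2) = 1/2304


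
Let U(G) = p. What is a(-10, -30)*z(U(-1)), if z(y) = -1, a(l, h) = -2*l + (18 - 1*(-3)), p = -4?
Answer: -41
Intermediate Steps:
a(l, h) = 21 - 2*l (a(l, h) = -2*l + (18 + 3) = -2*l + 21 = 21 - 2*l)
U(G) = -4
a(-10, -30)*z(U(-1)) = (21 - 2*(-10))*(-1) = (21 + 20)*(-1) = 41*(-1) = -41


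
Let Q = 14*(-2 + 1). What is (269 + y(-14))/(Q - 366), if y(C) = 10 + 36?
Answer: -63/76 ≈ -0.82895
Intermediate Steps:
y(C) = 46
Q = -14 (Q = 14*(-1) = -14)
(269 + y(-14))/(Q - 366) = (269 + 46)/(-14 - 366) = 315/(-380) = 315*(-1/380) = -63/76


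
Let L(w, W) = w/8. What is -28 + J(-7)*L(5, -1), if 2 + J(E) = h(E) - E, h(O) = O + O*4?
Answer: -187/4 ≈ -46.750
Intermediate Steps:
L(w, W) = w/8 (L(w, W) = w*(⅛) = w/8)
h(O) = 5*O (h(O) = O + 4*O = 5*O)
J(E) = -2 + 4*E (J(E) = -2 + (5*E - E) = -2 + 4*E)
-28 + J(-7)*L(5, -1) = -28 + (-2 + 4*(-7))*((⅛)*5) = -28 + (-2 - 28)*(5/8) = -28 - 30*5/8 = -28 - 75/4 = -187/4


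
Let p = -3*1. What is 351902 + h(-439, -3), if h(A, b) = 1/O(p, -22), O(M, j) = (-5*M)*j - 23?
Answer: 124221405/353 ≈ 3.5190e+5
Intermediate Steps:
p = -3
O(M, j) = -23 - 5*M*j (O(M, j) = -5*M*j - 23 = -23 - 5*M*j)
h(A, b) = -1/353 (h(A, b) = 1/(-23 - 5*(-3)*(-22)) = 1/(-23 - 330) = 1/(-353) = -1/353)
351902 + h(-439, -3) = 351902 - 1/353 = 124221405/353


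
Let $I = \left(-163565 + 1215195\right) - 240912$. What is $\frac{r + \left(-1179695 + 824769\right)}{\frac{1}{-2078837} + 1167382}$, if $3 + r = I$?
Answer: $\frac{947511037393}{2426796894733} \approx 0.39044$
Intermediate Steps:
$I = 810718$ ($I = 1051630 - 240912 = 810718$)
$r = 810715$ ($r = -3 + 810718 = 810715$)
$\frac{r + \left(-1179695 + 824769\right)}{\frac{1}{-2078837} + 1167382} = \frac{810715 + \left(-1179695 + 824769\right)}{\frac{1}{-2078837} + 1167382} = \frac{810715 - 354926}{- \frac{1}{2078837} + 1167382} = \frac{455789}{\frac{2426796894733}{2078837}} = 455789 \cdot \frac{2078837}{2426796894733} = \frac{947511037393}{2426796894733}$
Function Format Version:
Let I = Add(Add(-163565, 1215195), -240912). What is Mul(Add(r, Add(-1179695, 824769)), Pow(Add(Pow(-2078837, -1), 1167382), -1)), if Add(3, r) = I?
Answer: Rational(947511037393, 2426796894733) ≈ 0.39044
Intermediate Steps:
I = 810718 (I = Add(1051630, -240912) = 810718)
r = 810715 (r = Add(-3, 810718) = 810715)
Mul(Add(r, Add(-1179695, 824769)), Pow(Add(Pow(-2078837, -1), 1167382), -1)) = Mul(Add(810715, Add(-1179695, 824769)), Pow(Add(Pow(-2078837, -1), 1167382), -1)) = Mul(Add(810715, -354926), Pow(Add(Rational(-1, 2078837), 1167382), -1)) = Mul(455789, Pow(Rational(2426796894733, 2078837), -1)) = Mul(455789, Rational(2078837, 2426796894733)) = Rational(947511037393, 2426796894733)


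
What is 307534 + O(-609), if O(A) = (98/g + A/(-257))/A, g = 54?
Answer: 185656118914/603693 ≈ 3.0753e+5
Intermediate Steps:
O(A) = (49/27 - A/257)/A (O(A) = (98/54 + A/(-257))/A = (98*(1/54) + A*(-1/257))/A = (49/27 - A/257)/A)
307534 + O(-609) = 307534 + (1/6939)*(12593 - 27*(-609))/(-609) = 307534 + (1/6939)*(-1/609)*(12593 + 16443) = 307534 + (1/6939)*(-1/609)*29036 = 307534 - 4148/603693 = 185656118914/603693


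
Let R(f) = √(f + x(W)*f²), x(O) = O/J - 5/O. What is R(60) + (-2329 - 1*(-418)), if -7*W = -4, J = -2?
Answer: -1911 + 4*I*√99435/7 ≈ -1911.0 + 180.19*I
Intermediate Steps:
W = 4/7 (W = -⅐*(-4) = 4/7 ≈ 0.57143)
x(O) = -5/O - O/2 (x(O) = O/(-2) - 5/O = O*(-½) - 5/O = -O/2 - 5/O = -5/O - O/2)
R(f) = √(f - 253*f²/28) (R(f) = √(f + (-5/4/7 - ½*4/7)*f²) = √(f + (-5*7/4 - 2/7)*f²) = √(f + (-35/4 - 2/7)*f²) = √(f - 253*f²/28))
R(60) + (-2329 - 1*(-418)) = √7*√(60*(28 - 253*60))/14 + (-2329 - 1*(-418)) = √7*√(60*(28 - 15180))/14 + (-2329 + 418) = √7*√(60*(-15152))/14 - 1911 = √7*√(-909120)/14 - 1911 = √7*(8*I*√14205)/14 - 1911 = 4*I*√99435/7 - 1911 = -1911 + 4*I*√99435/7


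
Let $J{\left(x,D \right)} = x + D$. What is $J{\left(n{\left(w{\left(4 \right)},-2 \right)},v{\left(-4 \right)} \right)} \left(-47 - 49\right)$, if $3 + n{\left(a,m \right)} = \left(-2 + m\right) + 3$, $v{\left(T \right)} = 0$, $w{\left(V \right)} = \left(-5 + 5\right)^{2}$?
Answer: $384$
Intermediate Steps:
$w{\left(V \right)} = 0$ ($w{\left(V \right)} = 0^{2} = 0$)
$n{\left(a,m \right)} = -2 + m$ ($n{\left(a,m \right)} = -3 + \left(\left(-2 + m\right) + 3\right) = -3 + \left(1 + m\right) = -2 + m$)
$J{\left(x,D \right)} = D + x$
$J{\left(n{\left(w{\left(4 \right)},-2 \right)},v{\left(-4 \right)} \right)} \left(-47 - 49\right) = \left(0 - 4\right) \left(-47 - 49\right) = \left(0 - 4\right) \left(-96\right) = \left(-4\right) \left(-96\right) = 384$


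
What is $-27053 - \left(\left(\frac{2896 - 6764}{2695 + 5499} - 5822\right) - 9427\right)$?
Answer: $- \frac{48359054}{4097} \approx -11804.0$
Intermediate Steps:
$-27053 - \left(\left(\frac{2896 - 6764}{2695 + 5499} - 5822\right) - 9427\right) = -27053 - \left(\left(- \frac{3868}{8194} - 5822\right) - 9427\right) = -27053 - \left(\left(\left(-3868\right) \frac{1}{8194} - 5822\right) - 9427\right) = -27053 - \left(\left(- \frac{1934}{4097} - 5822\right) - 9427\right) = -27053 - \left(- \frac{23854668}{4097} - 9427\right) = -27053 - - \frac{62477087}{4097} = -27053 + \frac{62477087}{4097} = - \frac{48359054}{4097}$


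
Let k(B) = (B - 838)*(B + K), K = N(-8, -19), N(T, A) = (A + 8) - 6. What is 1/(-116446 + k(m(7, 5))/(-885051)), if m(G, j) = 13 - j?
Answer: -98339/11451184024 ≈ -8.5877e-6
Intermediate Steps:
N(T, A) = 2 + A (N(T, A) = (8 + A) - 6 = 2 + A)
K = -17 (K = 2 - 19 = -17)
k(B) = (-838 + B)*(-17 + B) (k(B) = (B - 838)*(B - 17) = (-838 + B)*(-17 + B))
1/(-116446 + k(m(7, 5))/(-885051)) = 1/(-116446 + (14246 + (13 - 1*5)**2 - 855*(13 - 1*5))/(-885051)) = 1/(-116446 + (14246 + (13 - 5)**2 - 855*(13 - 5))*(-1/885051)) = 1/(-116446 + (14246 + 8**2 - 855*8)*(-1/885051)) = 1/(-116446 + (14246 + 64 - 6840)*(-1/885051)) = 1/(-116446 + 7470*(-1/885051)) = 1/(-116446 - 830/98339) = 1/(-11451184024/98339) = -98339/11451184024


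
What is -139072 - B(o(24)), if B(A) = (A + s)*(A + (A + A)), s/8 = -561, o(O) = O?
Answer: 182336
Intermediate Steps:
s = -4488 (s = 8*(-561) = -4488)
B(A) = 3*A*(-4488 + A) (B(A) = (A - 4488)*(A + (A + A)) = (-4488 + A)*(A + 2*A) = (-4488 + A)*(3*A) = 3*A*(-4488 + A))
-139072 - B(o(24)) = -139072 - 3*24*(-4488 + 24) = -139072 - 3*24*(-4464) = -139072 - 1*(-321408) = -139072 + 321408 = 182336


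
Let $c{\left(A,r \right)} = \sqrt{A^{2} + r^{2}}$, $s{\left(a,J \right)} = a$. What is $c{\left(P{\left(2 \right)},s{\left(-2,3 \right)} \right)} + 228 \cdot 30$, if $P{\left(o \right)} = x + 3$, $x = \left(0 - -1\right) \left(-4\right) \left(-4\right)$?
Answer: $6840 + \sqrt{365} \approx 6859.1$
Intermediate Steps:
$x = 16$ ($x = \left(0 + 1\right) \left(-4\right) \left(-4\right) = 1 \left(-4\right) \left(-4\right) = \left(-4\right) \left(-4\right) = 16$)
$P{\left(o \right)} = 19$ ($P{\left(o \right)} = 16 + 3 = 19$)
$c{\left(P{\left(2 \right)},s{\left(-2,3 \right)} \right)} + 228 \cdot 30 = \sqrt{19^{2} + \left(-2\right)^{2}} + 228 \cdot 30 = \sqrt{361 + 4} + 6840 = \sqrt{365} + 6840 = 6840 + \sqrt{365}$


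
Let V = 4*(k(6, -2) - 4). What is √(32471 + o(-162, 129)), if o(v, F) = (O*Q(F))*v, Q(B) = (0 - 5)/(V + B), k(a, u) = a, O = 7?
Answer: √610224989/137 ≈ 180.31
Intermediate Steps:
V = 8 (V = 4*(6 - 4) = 4*2 = 8)
Q(B) = -5/(8 + B) (Q(B) = (0 - 5)/(8 + B) = -5/(8 + B))
o(v, F) = -35*v/(8 + F) (o(v, F) = (7*(-5/(8 + F)))*v = (-35/(8 + F))*v = -35*v/(8 + F))
√(32471 + o(-162, 129)) = √(32471 - 35*(-162)/(8 + 129)) = √(32471 - 35*(-162)/137) = √(32471 - 35*(-162)*1/137) = √(32471 + 5670/137) = √(4454197/137) = √610224989/137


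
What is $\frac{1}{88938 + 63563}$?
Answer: $\frac{1}{152501} \approx 6.5573 \cdot 10^{-6}$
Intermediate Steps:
$\frac{1}{88938 + 63563} = \frac{1}{152501}$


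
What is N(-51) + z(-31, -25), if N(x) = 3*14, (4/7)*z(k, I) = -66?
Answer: -147/2 ≈ -73.500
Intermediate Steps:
z(k, I) = -231/2 (z(k, I) = (7/4)*(-66) = -231/2)
N(x) = 42
N(-51) + z(-31, -25) = 42 - 231/2 = -147/2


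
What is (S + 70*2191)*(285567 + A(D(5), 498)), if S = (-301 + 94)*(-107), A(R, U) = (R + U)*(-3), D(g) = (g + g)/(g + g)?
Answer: 49859682330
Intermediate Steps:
D(g) = 1 (D(g) = (2*g)/((2*g)) = (2*g)*(1/(2*g)) = 1)
A(R, U) = -3*R - 3*U
S = 22149 (S = -207*(-107) = 22149)
(S + 70*2191)*(285567 + A(D(5), 498)) = (22149 + 70*2191)*(285567 + (-3*1 - 3*498)) = (22149 + 153370)*(285567 + (-3 - 1494)) = 175519*(285567 - 1497) = 175519*284070 = 49859682330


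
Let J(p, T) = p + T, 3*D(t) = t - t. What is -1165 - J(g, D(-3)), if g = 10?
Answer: -1175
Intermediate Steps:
D(t) = 0 (D(t) = (t - t)/3 = (1/3)*0 = 0)
J(p, T) = T + p
-1165 - J(g, D(-3)) = -1165 - (0 + 10) = -1165 - 1*10 = -1165 - 10 = -1175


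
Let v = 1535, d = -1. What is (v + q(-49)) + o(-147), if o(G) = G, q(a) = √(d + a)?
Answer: 1388 + 5*I*√2 ≈ 1388.0 + 7.0711*I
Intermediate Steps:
q(a) = √(-1 + a)
(v + q(-49)) + o(-147) = (1535 + √(-1 - 49)) - 147 = (1535 + √(-50)) - 147 = (1535 + 5*I*√2) - 147 = 1388 + 5*I*√2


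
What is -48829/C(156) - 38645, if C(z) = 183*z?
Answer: -1103286289/28548 ≈ -38647.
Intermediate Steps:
-48829/C(156) - 38645 = -48829/(183*156) - 38645 = -48829/28548 - 38645 = -1103286289/28548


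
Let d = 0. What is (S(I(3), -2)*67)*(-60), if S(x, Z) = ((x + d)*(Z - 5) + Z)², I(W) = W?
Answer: -2126580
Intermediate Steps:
S(x, Z) = (Z + x*(-5 + Z))² (S(x, Z) = ((x + 0)*(Z - 5) + Z)² = (x*(-5 + Z) + Z)² = (Z + x*(-5 + Z))²)
(S(I(3), -2)*67)*(-60) = ((-2 - 5*3 - 2*3)²*67)*(-60) = ((-2 - 15 - 6)²*67)*(-60) = ((-23)²*67)*(-60) = (529*67)*(-60) = 35443*(-60) = -2126580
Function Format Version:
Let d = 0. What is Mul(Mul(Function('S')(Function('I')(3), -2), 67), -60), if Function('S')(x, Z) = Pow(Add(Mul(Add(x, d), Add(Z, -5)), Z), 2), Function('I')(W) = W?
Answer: -2126580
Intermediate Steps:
Function('S')(x, Z) = Pow(Add(Z, Mul(x, Add(-5, Z))), 2) (Function('S')(x, Z) = Pow(Add(Mul(Add(x, 0), Add(Z, -5)), Z), 2) = Pow(Add(Mul(x, Add(-5, Z)), Z), 2) = Pow(Add(Z, Mul(x, Add(-5, Z))), 2))
Mul(Mul(Function('S')(Function('I')(3), -2), 67), -60) = Mul(Mul(Pow(Add(-2, Mul(-5, 3), Mul(-2, 3)), 2), 67), -60) = Mul(Mul(Pow(Add(-2, -15, -6), 2), 67), -60) = Mul(Mul(Pow(-23, 2), 67), -60) = Mul(Mul(529, 67), -60) = Mul(35443, -60) = -2126580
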